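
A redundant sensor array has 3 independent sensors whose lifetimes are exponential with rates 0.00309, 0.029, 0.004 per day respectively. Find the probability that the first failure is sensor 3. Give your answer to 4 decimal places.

0.1108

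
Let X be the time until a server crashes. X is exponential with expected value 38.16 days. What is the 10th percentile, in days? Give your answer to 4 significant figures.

The rate is λ = 1/38.16 = 0.0262055 per day.
Set 1 − e^(−λt) = 0.1, so t = −ln(0.9)/λ = 0.10536/0.0262055 ≈ 4.02056 days.

4.021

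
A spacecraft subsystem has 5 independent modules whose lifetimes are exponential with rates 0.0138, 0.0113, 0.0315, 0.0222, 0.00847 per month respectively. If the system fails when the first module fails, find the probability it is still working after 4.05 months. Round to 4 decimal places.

The time to first failure is exponential with rate Σλ = 0.0138 + 0.0113 + 0.0315 + 0.0222 + 0.00847 = 0.08727.
P(min > 4.05) = e^(−0.08727·4.05) = e^(−0.35344) ≈ 0.7023.

0.7023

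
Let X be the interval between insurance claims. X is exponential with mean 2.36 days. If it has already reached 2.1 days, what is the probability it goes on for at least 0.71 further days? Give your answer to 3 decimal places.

0.740

The rate is λ = 1/2.36 = 0.423729 per day.
P(X > s+t | X > s) = e^(−λ(s+t))/e^(−λs) = e^(−λt), independent of s = 2.1.
P(X > 0.71) = e^(−0.30085) ≈ 0.740.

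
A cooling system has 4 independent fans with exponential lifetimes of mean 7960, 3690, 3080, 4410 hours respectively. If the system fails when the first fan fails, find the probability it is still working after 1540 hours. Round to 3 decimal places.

0.232

The first failure time is exponential with rate Σλ_i = 1/7960 + 1/3690 + 1/3080 + 1/4410 = 0.000948064 per hour.
P(min > 1540) = e^(−0.000948064·1540) = e^(−1.46) ≈ 0.232.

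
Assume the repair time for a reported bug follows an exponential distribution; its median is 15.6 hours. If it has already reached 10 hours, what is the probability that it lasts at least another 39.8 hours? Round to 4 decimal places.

For an exponential, median = ln(2)/λ, so λ = ln 2 / 15.6 = 0.0444325 per hour.
The exponential is memoryless, so the remaining time is again Exp(λ): the condition X > 10 is irrelevant.
P(X > 39.8) = e^(−1.7684) ≈ 0.1706.

0.1706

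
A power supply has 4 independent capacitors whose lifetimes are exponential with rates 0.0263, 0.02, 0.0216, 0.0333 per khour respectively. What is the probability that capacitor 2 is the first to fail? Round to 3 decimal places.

The time to first failure is exponential with rate Σλ = 0.0263 + 0.02 + 0.0216 + 0.0333 = 0.1012.
P(capacitor 2 first) = λ_2/Σλ = 0.02/0.1012 ≈ 0.198.

0.198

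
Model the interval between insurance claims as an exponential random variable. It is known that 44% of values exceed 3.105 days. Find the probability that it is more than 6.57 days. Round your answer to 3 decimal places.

e^(−λ·3.105) = 0.44 ⇒ λ = −ln(0.44)/3.105 = 0.264406.
P(X > 6.57) = e^(−0.264406·6.57) = e^(−1.7371) ≈ 0.176.

0.176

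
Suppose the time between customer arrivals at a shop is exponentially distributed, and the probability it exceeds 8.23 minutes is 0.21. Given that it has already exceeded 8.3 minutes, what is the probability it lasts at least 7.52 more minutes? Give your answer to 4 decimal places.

From e^(−λ·8.23) = 0.21, λ = −ln(0.21)/8.23 = 0.189629.
Memoryless: P(X > 8.3+7.52 | X > 8.3) = P(X > 7.52) = e^(−0.189629·7.52) ≈ 0.2403.

0.2403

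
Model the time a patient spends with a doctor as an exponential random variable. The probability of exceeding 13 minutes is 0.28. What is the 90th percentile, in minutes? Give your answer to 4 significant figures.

23.51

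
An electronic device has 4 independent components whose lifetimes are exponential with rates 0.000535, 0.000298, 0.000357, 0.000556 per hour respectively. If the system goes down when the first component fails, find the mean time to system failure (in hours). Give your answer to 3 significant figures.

The time to first failure is exponential with rate Σλ = 0.000535 + 0.000298 + 0.000357 + 0.000556 = 0.001746.
E[min] = 1/Σλ = 1/0.001746 = 572.738 hours.

573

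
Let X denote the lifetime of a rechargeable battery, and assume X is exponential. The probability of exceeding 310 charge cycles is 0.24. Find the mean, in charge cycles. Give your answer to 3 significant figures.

217

e^(−λ·310) = 0.24 ⇒ λ = −ln(0.24)/310 = 0.0046036.
Mean = 1/λ = 217.221 charge cycles.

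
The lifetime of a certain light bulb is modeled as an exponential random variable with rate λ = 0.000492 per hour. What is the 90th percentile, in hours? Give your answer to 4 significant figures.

4680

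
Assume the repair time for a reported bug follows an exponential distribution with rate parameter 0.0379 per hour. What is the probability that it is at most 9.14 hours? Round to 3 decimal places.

0.293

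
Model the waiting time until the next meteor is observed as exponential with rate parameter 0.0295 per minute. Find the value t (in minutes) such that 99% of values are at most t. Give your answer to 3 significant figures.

156

Set 1 − e^(−λt) = 0.99, so t = −ln(0.01)/λ = 4.6052/0.0295 ≈ 156.107 minutes.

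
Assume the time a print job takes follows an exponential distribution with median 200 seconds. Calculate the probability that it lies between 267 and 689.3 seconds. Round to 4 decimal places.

For an exponential, median = ln(2)/λ, so λ = ln 2 / 200 = 0.00346574 per second.
P(267 < X < 689.3) = e^(−λ·267) − e^(−λ·689.3) = 0.39639 − 0.09173 ≈ 0.3047.

0.3047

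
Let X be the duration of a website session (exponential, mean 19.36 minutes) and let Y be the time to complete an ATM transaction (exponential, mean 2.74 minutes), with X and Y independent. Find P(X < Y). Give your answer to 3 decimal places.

λ_1 = 1/19.36 = 0.0516529, λ_2 = 1/2.74 = 0.364964.
For independent exponentials, P(X < Y) = λ_1/(λ_1+λ_2) = 0.0516529/0.416616 ≈ 0.124.

0.124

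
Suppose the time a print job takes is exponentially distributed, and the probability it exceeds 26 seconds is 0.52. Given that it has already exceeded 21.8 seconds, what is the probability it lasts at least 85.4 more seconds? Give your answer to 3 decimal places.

0.117

From e^(−λ·26) = 0.52, λ = −ln(0.52)/26 = 0.025151.
Memoryless: P(X > 21.8+85.4 | X > 21.8) = P(X > 85.4) = e^(−0.025151·85.4) ≈ 0.117.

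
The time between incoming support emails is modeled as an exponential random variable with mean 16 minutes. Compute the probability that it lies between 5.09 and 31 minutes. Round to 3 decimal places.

The rate is λ = 1/16 = 0.0625 per minute.
P(5.09 < X < 31) = e^(−λ·5.09) − e^(−λ·31) = 0.72751 − 0.14406 ≈ 0.583.

0.583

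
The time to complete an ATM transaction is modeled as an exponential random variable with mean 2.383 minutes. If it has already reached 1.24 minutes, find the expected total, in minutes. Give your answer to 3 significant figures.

3.62

The rate is λ = 1/2.383 = 0.419639 per minute.
By memorylessness, E[X | X > 1.24] = 1.24 + 1/λ = 1.24 + 2.383 = 3.623 minutes.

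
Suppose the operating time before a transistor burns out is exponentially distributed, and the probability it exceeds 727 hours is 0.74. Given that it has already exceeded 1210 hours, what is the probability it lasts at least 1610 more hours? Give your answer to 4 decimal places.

From e^(−λ·727) = 0.74, λ = −ln(0.74)/727 = 0.000414175.
Memoryless: P(X > 1210+1610 | X > 1210) = P(X > 1610) = e^(−0.000414175·1610) ≈ 0.5133.

0.5133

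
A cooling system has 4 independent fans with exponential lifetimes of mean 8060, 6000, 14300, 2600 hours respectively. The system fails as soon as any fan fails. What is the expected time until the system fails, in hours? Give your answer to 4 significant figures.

The first failure time is exponential with rate Σλ_i = 1/8060 + 1/6000 + 1/14300 + 1/2600 = 0.000745282 per hour.
E[min] = 1/Σλ = 1/0.000745282 = 1341.77 hours.

1342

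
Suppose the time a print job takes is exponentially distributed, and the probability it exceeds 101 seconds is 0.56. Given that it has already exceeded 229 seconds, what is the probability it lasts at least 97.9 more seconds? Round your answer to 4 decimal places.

From e^(−λ·101) = 0.56, λ = −ln(0.56)/101 = 0.00574078.
Memoryless: P(X > 229+97.9 | X > 229) = P(X > 97.9) = e^(−0.00574078·97.9) ≈ 0.5701.

0.5701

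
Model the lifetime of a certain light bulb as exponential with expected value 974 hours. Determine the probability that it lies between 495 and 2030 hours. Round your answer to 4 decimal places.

0.4772

The rate is λ = 1/974 = 0.00102669 per hour.
P(495 < X < 2030) = e^(−λ·495) − e^(−λ·2030) = 0.60157 − 0.12441 ≈ 0.4772.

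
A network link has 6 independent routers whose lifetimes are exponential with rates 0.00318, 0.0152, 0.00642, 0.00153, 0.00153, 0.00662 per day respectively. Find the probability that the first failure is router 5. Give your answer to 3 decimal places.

0.044

The time to first failure is exponential with rate Σλ = 0.00318 + 0.0152 + 0.00642 + 0.00153 + 0.00153 + 0.00662 = 0.03448.
P(router 5 first) = λ_5/Σλ = 0.00153/0.03448 ≈ 0.044.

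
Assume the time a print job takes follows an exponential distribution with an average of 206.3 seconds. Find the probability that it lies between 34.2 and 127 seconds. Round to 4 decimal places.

0.3069

The rate is λ = 1/206.3 = 0.00484731 per second.
P(34.2 < X < 127) = e^(−λ·34.2) − e^(−λ·127) = 0.84723 − 0.54031 ≈ 0.3069.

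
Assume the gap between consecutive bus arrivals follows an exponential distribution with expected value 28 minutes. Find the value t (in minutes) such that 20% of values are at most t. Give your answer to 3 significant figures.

6.25

The rate is λ = 1/28 = 0.0357143 per minute.
Set 1 − e^(−λt) = 0.2, so t = −ln(0.8)/λ = 0.22314/0.0357143 ≈ 6.24802 minutes.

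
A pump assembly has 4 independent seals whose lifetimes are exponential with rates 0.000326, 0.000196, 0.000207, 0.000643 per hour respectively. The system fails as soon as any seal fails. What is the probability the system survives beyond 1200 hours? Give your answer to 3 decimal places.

0.193

The time to first failure is exponential with rate Σλ = 0.000326 + 0.000196 + 0.000207 + 0.000643 = 0.001372.
P(min > 1200) = e^(−0.001372·1200) = e^(−1.6464) ≈ 0.193.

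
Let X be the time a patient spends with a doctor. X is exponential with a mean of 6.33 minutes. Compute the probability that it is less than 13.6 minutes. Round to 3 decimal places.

0.883

The rate is λ = 1/6.33 = 0.157978 per minute.
P(X ≤ 13.6) = 1 − e^(−λ·13.6) = 1 − e^(−2.1485) ≈ 0.883.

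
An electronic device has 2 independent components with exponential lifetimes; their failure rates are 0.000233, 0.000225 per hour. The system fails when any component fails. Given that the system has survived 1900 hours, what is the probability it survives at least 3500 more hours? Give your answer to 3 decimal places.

0.201

Time to first failure ~ Exp(Σλ) with Σλ = 0.000458.
By memorylessness, P(T > 1900+3500 | T > 1900) = P(T > 3500) = e^(−0.000458·3500) ≈ 0.201.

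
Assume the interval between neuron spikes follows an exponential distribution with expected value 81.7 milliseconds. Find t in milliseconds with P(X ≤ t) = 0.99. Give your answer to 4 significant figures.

376.2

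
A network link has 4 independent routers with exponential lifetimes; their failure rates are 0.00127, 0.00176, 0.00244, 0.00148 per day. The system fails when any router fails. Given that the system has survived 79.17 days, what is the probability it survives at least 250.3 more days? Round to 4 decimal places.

0.1756

Time to first failure ~ Exp(Σλ) with Σλ = 0.00695.
By memorylessness, P(T > 79.17+250.3 | T > 79.17) = P(T > 250.3) = e^(−0.00695·250.3) ≈ 0.1756.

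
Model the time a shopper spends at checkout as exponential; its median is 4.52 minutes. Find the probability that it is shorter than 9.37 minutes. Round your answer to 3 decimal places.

For an exponential, median = ln(2)/λ, so λ = ln 2 / 4.52 = 0.153351 per minute.
P(X ≤ 9.37) = 1 − e^(−λ·9.37) = 1 − e^(−1.4369) ≈ 0.762.

0.762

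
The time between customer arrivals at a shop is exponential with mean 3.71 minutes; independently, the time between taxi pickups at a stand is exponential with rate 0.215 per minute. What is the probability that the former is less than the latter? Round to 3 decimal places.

λ_1 = 1/3.71 = 0.269542, λ_2 = 0.215.
For independent exponentials, P(the former < the latter) = λ_1/(λ_1+λ_2) = 0.269542/0.484542 ≈ 0.556.

0.556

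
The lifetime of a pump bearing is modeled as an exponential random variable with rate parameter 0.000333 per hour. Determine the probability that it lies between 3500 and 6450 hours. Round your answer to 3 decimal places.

0.195

P(3500 < X < 6450) = e^(−λ·3500) − e^(−λ·6450) = 0.31177 − 0.11673 ≈ 0.195.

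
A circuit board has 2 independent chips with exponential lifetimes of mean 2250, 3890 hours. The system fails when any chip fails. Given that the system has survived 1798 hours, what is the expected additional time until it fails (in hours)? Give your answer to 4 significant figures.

First-failure rate Σλ = 1/2250 + 1/3890 = 0.000701514.
By memorylessness the expected residual is 1/Σλ = 1425.49 hours, regardless of the 1798 already elapsed.

1425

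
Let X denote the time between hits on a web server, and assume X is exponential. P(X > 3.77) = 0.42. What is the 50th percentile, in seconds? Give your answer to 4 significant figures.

e^(−λ·3.77) = 0.42 ⇒ λ = −ln(0.42)/3.77 = 0.230106.
50th percentile: 1 − e^(−λt) = 0.5, t = −ln(0.5)/λ = 3.01229 seconds.

3.012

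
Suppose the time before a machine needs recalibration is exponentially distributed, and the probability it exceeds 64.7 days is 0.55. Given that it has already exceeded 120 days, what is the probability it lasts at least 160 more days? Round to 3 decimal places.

0.228

From e^(−λ·64.7) = 0.55, λ = −ln(0.55)/64.7 = 0.00924014.
Memoryless: P(X > 120+160 | X > 120) = P(X > 160) = e^(−0.00924014·160) ≈ 0.228.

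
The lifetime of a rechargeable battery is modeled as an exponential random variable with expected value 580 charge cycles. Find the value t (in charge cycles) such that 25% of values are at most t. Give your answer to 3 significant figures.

167

The rate is λ = 1/580 = 0.00172414 per charge cycle.
Set 1 − e^(−λt) = 0.25, so t = −ln(0.75)/λ = 0.28768/0.00172414 ≈ 166.856 charge cycles.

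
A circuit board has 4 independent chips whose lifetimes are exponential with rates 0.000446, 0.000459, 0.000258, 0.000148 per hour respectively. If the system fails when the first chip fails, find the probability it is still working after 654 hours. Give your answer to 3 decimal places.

0.424

The time to first failure is exponential with rate Σλ = 0.000446 + 0.000459 + 0.000258 + 0.000148 = 0.001311.
P(min > 654) = e^(−0.001311·654) = e^(−0.85739) ≈ 0.424.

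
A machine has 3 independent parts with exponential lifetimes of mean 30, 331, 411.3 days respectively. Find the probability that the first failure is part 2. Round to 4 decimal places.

Rates: λ_i = 1/mean_i → 0.0333333, 0.00302115, 0.00243132; Σλ = 0.0387858.
P(part 2 first) = λ_2/Σλ = 0.00302115/0.0387858 ≈ 0.0779.

0.0779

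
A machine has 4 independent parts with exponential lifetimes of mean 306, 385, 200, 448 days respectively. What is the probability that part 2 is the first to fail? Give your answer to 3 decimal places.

0.198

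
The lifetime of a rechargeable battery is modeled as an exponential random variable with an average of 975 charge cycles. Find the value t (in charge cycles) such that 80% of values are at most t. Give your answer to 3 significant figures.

The rate is λ = 1/975 = 0.00102564 per charge cycle.
Set 1 − e^(−λt) = 0.8, so t = −ln(0.2)/λ = 1.6094/0.00102564 ≈ 1569.2 charge cycles.

1570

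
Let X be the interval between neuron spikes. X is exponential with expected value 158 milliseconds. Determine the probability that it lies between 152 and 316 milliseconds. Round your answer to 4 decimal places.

The rate is λ = 1/158 = 0.00632911 per millisecond.
P(152 < X < 316) = e^(−λ·152) − e^(−λ·316) = 0.38212 − 0.13534 ≈ 0.2468.

0.2468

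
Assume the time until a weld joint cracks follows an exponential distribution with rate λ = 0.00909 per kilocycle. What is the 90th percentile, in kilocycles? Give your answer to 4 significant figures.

Set 1 − e^(−λt) = 0.9, so t = −ln(0.1)/λ = 2.3026/0.00909 ≈ 253.31 kilocycles.

253.3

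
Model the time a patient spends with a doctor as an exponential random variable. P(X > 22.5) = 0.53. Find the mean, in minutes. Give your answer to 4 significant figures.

35.44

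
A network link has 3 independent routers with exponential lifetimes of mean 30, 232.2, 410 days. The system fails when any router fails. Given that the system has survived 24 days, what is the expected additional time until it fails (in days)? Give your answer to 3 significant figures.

25.0

First-failure rate Σλ = 1/30 + 1/232.2 + 1/410 = 0.040079.
By memorylessness the expected residual is 1/Σλ = 24.9507 days, regardless of the 24 already elapsed.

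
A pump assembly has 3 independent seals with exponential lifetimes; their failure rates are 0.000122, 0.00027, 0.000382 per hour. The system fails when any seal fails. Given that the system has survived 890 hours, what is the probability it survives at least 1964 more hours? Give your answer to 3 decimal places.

0.219

Time to first failure ~ Exp(Σλ) with Σλ = 0.000774.
By memorylessness, P(T > 890+1964 | T > 890) = P(T > 1964) = e^(−0.000774·1964) ≈ 0.219.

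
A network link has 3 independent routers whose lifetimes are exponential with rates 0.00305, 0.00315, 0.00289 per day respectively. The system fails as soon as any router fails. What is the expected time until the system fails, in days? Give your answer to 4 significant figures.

110.0

The time to first failure is exponential with rate Σλ = 0.00305 + 0.00315 + 0.00289 = 0.00909.
E[min] = 1/Σλ = 1/0.00909 = 110.011 days.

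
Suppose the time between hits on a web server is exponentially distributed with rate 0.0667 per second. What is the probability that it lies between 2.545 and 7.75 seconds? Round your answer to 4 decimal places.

0.2475

P(2.545 < X < 7.75) = e^(−λ·2.545) − e^(−λ·7.75) = 0.84387 − 0.59635 ≈ 0.2475.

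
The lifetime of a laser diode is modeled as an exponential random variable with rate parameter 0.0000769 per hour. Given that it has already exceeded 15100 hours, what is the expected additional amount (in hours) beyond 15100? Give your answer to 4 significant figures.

By memorylessness, the remaining amount past any threshold is again Exp(λ) with mean 1/λ = 13003.9 hours.

13000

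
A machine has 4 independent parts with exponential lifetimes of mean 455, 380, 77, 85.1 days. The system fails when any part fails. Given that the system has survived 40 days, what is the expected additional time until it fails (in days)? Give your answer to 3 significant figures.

33.8

First-failure rate Σλ = 1/455 + 1/380 + 1/77 + 1/85.1 = 0.0295673.
By memorylessness the expected residual is 1/Σλ = 33.8212 days, regardless of the 40 already elapsed.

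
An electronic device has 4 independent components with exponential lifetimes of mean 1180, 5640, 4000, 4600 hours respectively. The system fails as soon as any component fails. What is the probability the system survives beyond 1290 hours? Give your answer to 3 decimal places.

0.146

The first failure time is exponential with rate Σλ_i = 1/1180 + 1/5640 + 1/4000 + 1/4600 = 0.00149215 per hour.
P(min > 1290) = e^(−0.00149215·1290) = e^(−1.9249) ≈ 0.146.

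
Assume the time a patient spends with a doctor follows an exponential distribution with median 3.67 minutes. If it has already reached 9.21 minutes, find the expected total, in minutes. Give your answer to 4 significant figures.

14.50

For an exponential, median = ln(2)/λ, so λ = ln 2 / 3.67 = 0.188868 per minute.
By memorylessness, E[X | X > 9.21] = 9.21 + 1/λ = 9.21 + 5.29469 = 14.5047 minutes.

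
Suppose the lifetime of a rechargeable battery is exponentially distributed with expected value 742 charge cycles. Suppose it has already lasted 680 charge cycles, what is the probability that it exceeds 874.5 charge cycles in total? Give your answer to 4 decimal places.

0.7694

The rate is λ = 1/742 = 0.00134771 per charge cycle.
The exponential is memoryless, so the remaining time is again Exp(λ): the condition X > 680 is irrelevant.
P(X > 194.5) = e^(−0.26213) ≈ 0.7694.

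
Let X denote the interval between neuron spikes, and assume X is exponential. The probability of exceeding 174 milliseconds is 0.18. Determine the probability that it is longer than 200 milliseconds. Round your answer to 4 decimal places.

0.1393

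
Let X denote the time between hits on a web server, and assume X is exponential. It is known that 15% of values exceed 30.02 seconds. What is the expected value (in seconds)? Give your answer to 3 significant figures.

15.8

e^(−λ·30.02) = 0.15 ⇒ λ = −ln(0.15)/30.02 = 0.0631952.
Mean = 1/λ = 15.824 seconds.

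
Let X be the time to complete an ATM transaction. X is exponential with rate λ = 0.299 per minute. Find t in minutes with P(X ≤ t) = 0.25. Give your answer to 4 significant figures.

0.9621

Set 1 − e^(−λt) = 0.25, so t = −ln(0.75)/λ = 0.28768/0.299 ≈ 0.962147 minutes.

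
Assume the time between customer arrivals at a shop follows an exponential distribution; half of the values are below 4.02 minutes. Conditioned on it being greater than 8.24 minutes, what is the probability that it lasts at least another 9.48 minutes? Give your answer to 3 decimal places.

0.195

For an exponential, median = ln(2)/λ, so λ = ln 2 / 4.02 = 0.172425 per minute.
By the memoryless property, P(X > 8.24+9.48 | X > 8.24) = P(X > 9.48).
P(X > 9.48) = e^(−1.6346) ≈ 0.195.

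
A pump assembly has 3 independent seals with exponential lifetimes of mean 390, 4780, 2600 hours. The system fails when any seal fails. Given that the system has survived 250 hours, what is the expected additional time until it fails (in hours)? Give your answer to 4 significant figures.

316.7

First-failure rate Σλ = 1/390 + 1/4780 + 1/2600 = 0.00315792.
By memorylessness the expected residual is 1/Σλ = 316.664 hours, regardless of the 250 already elapsed.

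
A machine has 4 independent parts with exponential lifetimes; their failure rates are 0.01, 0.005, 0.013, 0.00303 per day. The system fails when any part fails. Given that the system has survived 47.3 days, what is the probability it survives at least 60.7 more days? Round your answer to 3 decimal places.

Time to first failure ~ Exp(Σλ) with Σλ = 0.03103.
By memorylessness, P(T > 47.3+60.7 | T > 47.3) = P(T > 60.7) = e^(−0.03103·60.7) ≈ 0.152.

0.152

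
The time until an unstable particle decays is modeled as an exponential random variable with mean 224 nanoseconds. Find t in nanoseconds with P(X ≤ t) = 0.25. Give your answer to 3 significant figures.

64.4

The rate is λ = 1/224 = 0.00446429 per nanosecond.
Set 1 − e^(−λt) = 0.25, so t = −ln(0.75)/λ = 0.28768/0.00446429 ≈ 64.4408 nanoseconds.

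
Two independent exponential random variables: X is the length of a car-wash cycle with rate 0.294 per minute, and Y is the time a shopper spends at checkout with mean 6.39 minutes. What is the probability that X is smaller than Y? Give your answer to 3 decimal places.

λ_1 = 0.294, λ_2 = 1/6.39 = 0.156495.
For independent exponentials, P(X < Y) = λ_1/(λ_1+λ_2) = 0.294/0.450495 ≈ 0.653.

0.653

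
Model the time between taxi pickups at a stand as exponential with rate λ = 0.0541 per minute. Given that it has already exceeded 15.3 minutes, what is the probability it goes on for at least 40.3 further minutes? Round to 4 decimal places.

0.1130

P(X > s+t | X > s) = e^(−λ(s+t))/e^(−λs) = e^(−λt), independent of s = 15.3.
P(X > 40.3) = e^(−2.1802) ≈ 0.1130.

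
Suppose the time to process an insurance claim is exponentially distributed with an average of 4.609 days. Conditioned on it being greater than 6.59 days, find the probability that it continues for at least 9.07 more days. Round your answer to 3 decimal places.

0.140

The rate is λ = 1/4.609 = 0.216967 per day.
P(X > s+t | X > s) = e^(−λ(s+t))/e^(−λs) = e^(−λt), independent of s = 6.59.
P(X > 9.07) = e^(−1.9679) ≈ 0.140.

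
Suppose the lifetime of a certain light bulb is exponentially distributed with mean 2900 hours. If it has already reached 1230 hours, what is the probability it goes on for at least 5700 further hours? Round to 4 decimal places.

The rate is λ = 1/2900 = 0.000344828 per hour.
P(X > s+t | X > s) = e^(−λ(s+t))/e^(−λs) = e^(−λt), independent of s = 1230.
P(X > 5700) = e^(−1.9655) ≈ 0.1401.

0.1401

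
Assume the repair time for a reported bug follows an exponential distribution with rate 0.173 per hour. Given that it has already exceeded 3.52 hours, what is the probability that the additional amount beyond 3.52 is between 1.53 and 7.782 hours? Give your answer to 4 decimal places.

0.5072

Memoryless: the residual past 3.52 is again Exp(λ).
P(1.53 < residual < 7.782) = e^(−λ·1.53) − e^(−λ·7.782) = 0.76744 − 0.26020 ≈ 0.5072.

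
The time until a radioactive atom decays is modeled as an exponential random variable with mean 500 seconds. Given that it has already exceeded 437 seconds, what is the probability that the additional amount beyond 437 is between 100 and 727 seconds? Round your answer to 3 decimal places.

The rate is λ = 1/500 = 0.002 per second.
Memoryless: the residual past 437 is again Exp(λ).
P(100 < residual < 727) = e^(−λ·100) − e^(−λ·727) = 0.81873 − 0.23363 ≈ 0.585.

0.585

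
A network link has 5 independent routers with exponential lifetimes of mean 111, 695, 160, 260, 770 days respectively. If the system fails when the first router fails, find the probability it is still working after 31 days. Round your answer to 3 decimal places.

The first failure time is exponential with rate Σλ_i = 1/111 + 1/695 + 1/160 + 1/260 + 1/770 = 0.0218427 per day.
P(min > 31) = e^(−0.0218427·31) = e^(−0.67712) ≈ 0.508.

0.508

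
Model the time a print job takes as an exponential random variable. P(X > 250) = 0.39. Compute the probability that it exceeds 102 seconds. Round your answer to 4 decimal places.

0.6810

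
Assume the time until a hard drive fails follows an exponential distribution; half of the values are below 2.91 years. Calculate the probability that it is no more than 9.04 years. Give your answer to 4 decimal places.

0.8839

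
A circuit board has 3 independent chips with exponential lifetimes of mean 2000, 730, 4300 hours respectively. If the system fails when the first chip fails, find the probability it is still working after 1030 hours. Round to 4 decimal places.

The first failure time is exponential with rate Σλ_i = 1/2000 + 1/730 + 1/4300 = 0.00210242 per hour.
P(min > 1030) = e^(−0.00210242·1030) = e^(−2.1655) ≈ 0.1147.

0.1147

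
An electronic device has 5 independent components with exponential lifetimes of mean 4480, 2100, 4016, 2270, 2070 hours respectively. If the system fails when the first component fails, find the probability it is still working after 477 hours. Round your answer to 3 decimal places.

0.409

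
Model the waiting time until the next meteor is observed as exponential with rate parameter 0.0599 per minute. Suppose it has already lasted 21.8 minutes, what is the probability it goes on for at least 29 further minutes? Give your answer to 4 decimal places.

0.1760

P(X > s+t | X > s) = e^(−λ(s+t))/e^(−λs) = e^(−λt), independent of s = 21.8.
P(X > 29) = e^(−1.7371) ≈ 0.1760.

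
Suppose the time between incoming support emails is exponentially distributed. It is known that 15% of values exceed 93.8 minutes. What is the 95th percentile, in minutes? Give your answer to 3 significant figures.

e^(−λ·93.8) = 0.15 ⇒ λ = −ln(0.15)/93.8 = 0.0202252.
95th percentile: 1 − e^(−λt) = 0.95, t = −ln(0.05)/λ = 148.119 minutes.

148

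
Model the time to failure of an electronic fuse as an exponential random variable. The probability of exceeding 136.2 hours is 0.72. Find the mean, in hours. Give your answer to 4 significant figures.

e^(−λ·136.2) = 0.72 ⇒ λ = −ln(0.72)/136.2 = 0.00241192.
Mean = 1/λ = 414.607 hours.

414.6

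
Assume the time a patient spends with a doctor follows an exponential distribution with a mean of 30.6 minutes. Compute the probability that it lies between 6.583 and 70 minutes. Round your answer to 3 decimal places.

The rate is λ = 1/30.6 = 0.0326797 per minute.
P(6.583 < X < 70) = e^(−λ·6.583) − e^(−λ·70) = 0.80644 − 0.10151 ≈ 0.705.

0.705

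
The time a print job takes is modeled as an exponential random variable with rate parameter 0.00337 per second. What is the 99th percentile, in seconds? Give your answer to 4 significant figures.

Set 1 − e^(−λt) = 0.99, so t = −ln(0.01)/λ = 4.6052/0.00337 ≈ 1366.52 seconds.

1367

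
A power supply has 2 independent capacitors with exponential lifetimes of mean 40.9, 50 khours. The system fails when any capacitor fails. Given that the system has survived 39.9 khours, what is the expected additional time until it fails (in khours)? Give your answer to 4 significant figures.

22.50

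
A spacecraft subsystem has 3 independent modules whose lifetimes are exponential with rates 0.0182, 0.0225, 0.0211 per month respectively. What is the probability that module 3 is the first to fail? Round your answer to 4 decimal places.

0.3414

The time to first failure is exponential with rate Σλ = 0.0182 + 0.0225 + 0.0211 = 0.0618.
P(module 3 first) = λ_3/Σλ = 0.0211/0.0618 ≈ 0.3414.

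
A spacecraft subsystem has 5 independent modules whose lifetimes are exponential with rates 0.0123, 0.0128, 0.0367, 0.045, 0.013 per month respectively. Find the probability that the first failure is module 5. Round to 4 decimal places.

0.1085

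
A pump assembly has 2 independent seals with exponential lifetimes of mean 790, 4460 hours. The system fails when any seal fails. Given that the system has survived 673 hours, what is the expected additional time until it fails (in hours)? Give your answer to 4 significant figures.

First-failure rate Σλ = 1/790 + 1/4460 = 0.00149004.
By memorylessness the expected residual is 1/Σλ = 671.124 hours, regardless of the 673 already elapsed.

671.1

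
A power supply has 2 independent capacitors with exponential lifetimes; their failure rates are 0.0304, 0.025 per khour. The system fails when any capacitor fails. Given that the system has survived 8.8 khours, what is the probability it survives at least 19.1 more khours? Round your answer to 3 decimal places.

0.347

Time to first failure ~ Exp(Σλ) with Σλ = 0.0554.
By memorylessness, P(T > 8.8+19.1 | T > 8.8) = P(T > 19.1) = e^(−0.0554·19.1) ≈ 0.347.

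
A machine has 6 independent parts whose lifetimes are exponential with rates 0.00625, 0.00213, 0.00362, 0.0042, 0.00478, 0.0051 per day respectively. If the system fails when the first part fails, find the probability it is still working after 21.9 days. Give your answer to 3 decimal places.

0.565

The time to first failure is exponential with rate Σλ = 0.00625 + 0.00213 + 0.00362 + 0.0042 + 0.00478 + 0.0051 = 0.02608.
P(min > 21.9) = e^(−0.02608·21.9) = e^(−0.57115) ≈ 0.565.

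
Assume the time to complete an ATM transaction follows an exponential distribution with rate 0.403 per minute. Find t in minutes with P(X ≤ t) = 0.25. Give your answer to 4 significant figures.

Set 1 − e^(−λt) = 0.25, so t = −ln(0.75)/λ = 0.28768/0.403 ≈ 0.713851 minutes.

0.7139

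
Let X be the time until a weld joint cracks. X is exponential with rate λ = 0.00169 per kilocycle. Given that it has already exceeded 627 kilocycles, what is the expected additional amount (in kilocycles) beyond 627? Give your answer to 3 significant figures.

By memorylessness, the remaining amount past any threshold is again Exp(λ) with mean 1/λ = 591.716 kilocycles.

592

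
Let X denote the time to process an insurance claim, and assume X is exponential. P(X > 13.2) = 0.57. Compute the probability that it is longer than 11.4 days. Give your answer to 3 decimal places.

0.615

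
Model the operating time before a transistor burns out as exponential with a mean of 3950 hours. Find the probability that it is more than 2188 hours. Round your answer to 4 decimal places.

The rate is λ = 1/3950 = 0.000253165 per hour.
P(X > 2188) = e^(−λ·2188) = e^(−0.55392) ≈ 0.5747.

0.5747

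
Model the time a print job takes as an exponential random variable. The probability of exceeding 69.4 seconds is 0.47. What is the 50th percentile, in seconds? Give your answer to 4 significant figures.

63.71

e^(−λ·69.4) = 0.47 ⇒ λ = −ln(0.47)/69.4 = 0.0108793.
50th percentile: 1 − e^(−λt) = 0.5, t = −ln(0.5)/λ = 63.7126 seconds.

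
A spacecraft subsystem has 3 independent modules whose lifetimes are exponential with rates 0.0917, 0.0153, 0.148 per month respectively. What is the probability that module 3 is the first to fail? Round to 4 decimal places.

The time to first failure is exponential with rate Σλ = 0.0917 + 0.0153 + 0.148 = 0.255.
P(module 3 first) = λ_3/Σλ = 0.148/0.255 ≈ 0.5804.

0.5804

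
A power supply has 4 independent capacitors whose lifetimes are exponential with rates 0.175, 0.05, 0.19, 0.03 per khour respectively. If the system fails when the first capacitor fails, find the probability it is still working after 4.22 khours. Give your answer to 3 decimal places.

0.153

The time to first failure is exponential with rate Σλ = 0.175 + 0.05 + 0.19 + 0.03 = 0.445.
P(min > 4.22) = e^(−0.445·4.22) = e^(−1.8779) ≈ 0.153.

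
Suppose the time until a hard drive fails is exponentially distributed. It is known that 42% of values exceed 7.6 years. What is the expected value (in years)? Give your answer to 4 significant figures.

e^(−λ·7.6) = 0.42 ⇒ λ = −ln(0.42)/7.6 = 0.114145.
Mean = 1/λ = 8.7608 years.

8.761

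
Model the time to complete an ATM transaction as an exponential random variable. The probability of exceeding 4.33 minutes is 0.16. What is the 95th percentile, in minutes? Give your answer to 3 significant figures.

7.08

e^(−λ·4.33) = 0.16 ⇒ λ = −ln(0.16)/4.33 = 0.423229.
95th percentile: 1 − e^(−λt) = 0.95, t = −ln(0.05)/λ = 7.07828 minutes.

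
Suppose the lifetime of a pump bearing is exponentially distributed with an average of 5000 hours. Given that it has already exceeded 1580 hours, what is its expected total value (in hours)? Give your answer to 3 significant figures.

6580

The rate is λ = 1/5000 = 0.0002 per hour.
By memorylessness, E[X | X > 1580] = 1580 + 1/λ = 1580 + 5000 = 6580 hours.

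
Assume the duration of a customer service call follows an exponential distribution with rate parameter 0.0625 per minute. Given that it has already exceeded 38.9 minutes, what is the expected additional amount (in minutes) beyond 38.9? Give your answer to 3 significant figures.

By memorylessness, the remaining amount past any threshold is again Exp(λ) with mean 1/λ = 16 minutes.

16.0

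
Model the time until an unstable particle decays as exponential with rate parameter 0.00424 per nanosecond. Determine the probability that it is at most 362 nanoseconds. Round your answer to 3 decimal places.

P(X ≤ 362) = 1 − e^(−λ·362) = 1 − e^(−1.5349) ≈ 0.785.

0.785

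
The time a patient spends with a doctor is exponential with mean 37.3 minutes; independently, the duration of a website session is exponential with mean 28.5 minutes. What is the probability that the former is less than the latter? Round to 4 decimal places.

0.4331

λ_1 = 1/37.3 = 0.0268097, λ_2 = 1/28.5 = 0.0350877.
For independent exponentials, P(the former < the latter) = λ_1/(λ_1+λ_2) = 0.0268097/0.0618974 ≈ 0.4331.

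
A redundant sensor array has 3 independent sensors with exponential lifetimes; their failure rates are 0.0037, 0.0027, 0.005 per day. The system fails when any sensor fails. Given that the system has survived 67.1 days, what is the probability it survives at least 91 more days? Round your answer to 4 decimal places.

0.3544

Time to first failure ~ Exp(Σλ) with Σλ = 0.0114.
By memorylessness, P(T > 67.1+91 | T > 67.1) = P(T > 91) = e^(−0.0114·91) ≈ 0.3544.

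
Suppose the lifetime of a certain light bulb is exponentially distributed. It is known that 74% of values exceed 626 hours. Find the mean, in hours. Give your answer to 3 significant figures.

e^(−λ·626) = 0.74 ⇒ λ = −ln(0.74)/626 = 0.000480999.
Mean = 1/λ = 2079.01 hours.

2080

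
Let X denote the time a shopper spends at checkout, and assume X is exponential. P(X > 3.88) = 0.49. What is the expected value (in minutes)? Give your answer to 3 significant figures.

e^(−λ·3.88) = 0.49 ⇒ λ = −ln(0.49)/3.88 = 0.183853.
Mean = 1/λ = 5.43913 minutes.

5.44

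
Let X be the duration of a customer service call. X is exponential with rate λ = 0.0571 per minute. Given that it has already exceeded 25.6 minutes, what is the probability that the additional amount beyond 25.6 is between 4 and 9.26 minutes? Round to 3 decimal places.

Memoryless: the residual past 25.6 is again Exp(λ).
P(4 < residual < 9.26) = e^(−λ·4) − e^(−λ·9.26) = 0.79581 − 0.58934 ≈ 0.206.

0.206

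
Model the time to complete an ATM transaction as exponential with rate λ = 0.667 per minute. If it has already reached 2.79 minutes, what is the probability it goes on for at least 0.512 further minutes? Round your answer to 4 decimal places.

0.7107

By the memoryless property, P(X > 2.79+0.512 | X > 2.79) = P(X > 0.512).
P(X > 0.512) = e^(−0.3415) ≈ 0.7107.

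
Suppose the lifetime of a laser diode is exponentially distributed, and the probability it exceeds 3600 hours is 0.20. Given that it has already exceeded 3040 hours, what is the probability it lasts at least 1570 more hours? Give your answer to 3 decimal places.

0.496

From e^(−λ·3600) = 0.20, λ = −ln(0.20)/3600 = 0.000447066.
Memoryless: P(X > 3040+1570 | X > 3040) = P(X > 1570) = e^(−0.000447066·1570) ≈ 0.496.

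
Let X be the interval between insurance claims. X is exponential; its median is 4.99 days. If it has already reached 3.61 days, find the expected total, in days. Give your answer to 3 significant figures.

10.8

For an exponential, median = ln(2)/λ, so λ = ln 2 / 4.99 = 0.138907 per day.
By memorylessness, E[X | X > 3.61] = 3.61 + 1/λ = 3.61 + 7.19905 = 10.809 days.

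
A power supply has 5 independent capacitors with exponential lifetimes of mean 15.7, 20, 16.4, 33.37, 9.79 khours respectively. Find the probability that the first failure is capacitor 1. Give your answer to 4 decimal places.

0.2076

Rates: λ_i = 1/mean_i → 0.0636943, 0.05, 0.0609756, 0.029967, 0.102145; Σλ = 0.306782.
P(capacitor 1 first) = λ_1/Σλ = 0.0636943/0.306782 ≈ 0.2076.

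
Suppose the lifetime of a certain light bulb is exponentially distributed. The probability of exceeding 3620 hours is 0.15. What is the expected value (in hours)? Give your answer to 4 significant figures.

e^(−λ·3620) = 0.15 ⇒ λ = −ln(0.15)/3620 = 0.000524066.
Mean = 1/λ = 1908.16 hours.

1908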